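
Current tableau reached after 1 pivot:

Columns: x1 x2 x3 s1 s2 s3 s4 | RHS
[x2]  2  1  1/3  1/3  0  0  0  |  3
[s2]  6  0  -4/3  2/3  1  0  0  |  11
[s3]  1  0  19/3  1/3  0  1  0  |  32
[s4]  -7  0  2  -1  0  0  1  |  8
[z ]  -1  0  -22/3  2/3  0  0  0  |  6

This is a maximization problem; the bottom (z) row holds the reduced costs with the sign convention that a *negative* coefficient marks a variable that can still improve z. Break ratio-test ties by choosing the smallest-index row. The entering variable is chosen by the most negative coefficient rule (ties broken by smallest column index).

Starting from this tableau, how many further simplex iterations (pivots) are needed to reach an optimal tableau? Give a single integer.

2

pivot: x3 in, s4 out → z = 106/3
pivot: x1 in, s3 out → z = 5978/139
No improving column remains; optimal.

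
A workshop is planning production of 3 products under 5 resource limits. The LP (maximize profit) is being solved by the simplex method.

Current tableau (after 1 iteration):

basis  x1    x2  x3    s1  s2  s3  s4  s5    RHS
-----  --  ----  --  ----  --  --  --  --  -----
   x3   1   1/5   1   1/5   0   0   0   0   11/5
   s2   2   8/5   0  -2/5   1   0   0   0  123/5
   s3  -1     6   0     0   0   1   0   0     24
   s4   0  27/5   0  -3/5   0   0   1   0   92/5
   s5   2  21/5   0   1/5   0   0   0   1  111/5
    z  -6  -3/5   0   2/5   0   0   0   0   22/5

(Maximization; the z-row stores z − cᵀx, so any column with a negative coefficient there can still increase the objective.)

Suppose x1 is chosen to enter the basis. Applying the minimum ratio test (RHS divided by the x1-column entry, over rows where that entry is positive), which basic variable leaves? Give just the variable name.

x3

Ratios: row 1 (x3): (11/5)/1 = 11/5; row 2 (s2): (123/5)/2 = 123/10; row 3 (s3): entry -1 ≤ 0, skip; row 4 (s4): entry 0 ≤ 0, skip; row 5 (s5): (111/5)/2 = 111/10.
Minimum ratio 11/5 is in the x3 row, so x3 leaves.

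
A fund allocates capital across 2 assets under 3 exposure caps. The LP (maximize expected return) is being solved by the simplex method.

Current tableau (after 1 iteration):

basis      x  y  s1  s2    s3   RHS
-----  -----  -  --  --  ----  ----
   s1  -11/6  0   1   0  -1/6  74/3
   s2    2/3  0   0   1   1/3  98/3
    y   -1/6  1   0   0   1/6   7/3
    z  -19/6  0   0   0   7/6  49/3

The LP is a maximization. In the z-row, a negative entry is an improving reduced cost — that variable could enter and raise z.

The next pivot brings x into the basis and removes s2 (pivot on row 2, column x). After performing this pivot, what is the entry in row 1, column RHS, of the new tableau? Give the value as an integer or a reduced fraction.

229/2

Pivot element is row 2, column x: 2/3.
Normalize row 2: new (row 2, RHS) = (98/3)/(2/3) = 49.
row 1 ← row 1 − (-11/6)·(new row 2): 74/3 − (-11/6)·49 = 229/2.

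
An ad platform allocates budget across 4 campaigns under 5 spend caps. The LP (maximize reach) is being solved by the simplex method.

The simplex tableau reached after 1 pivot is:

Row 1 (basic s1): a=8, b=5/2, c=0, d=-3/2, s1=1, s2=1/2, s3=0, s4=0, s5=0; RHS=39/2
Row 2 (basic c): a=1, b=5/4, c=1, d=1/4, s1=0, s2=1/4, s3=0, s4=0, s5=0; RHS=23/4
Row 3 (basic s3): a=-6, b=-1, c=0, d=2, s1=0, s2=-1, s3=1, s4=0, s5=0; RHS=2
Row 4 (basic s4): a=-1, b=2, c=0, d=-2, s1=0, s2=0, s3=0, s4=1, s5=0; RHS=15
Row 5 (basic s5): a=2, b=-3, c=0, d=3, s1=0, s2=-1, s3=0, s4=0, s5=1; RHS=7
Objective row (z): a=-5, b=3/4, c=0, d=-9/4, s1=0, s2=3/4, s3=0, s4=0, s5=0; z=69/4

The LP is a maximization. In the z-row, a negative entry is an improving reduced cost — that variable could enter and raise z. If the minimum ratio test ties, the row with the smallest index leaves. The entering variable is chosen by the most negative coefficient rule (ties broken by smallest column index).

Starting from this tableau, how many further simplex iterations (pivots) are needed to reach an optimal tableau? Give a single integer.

pivot: a in, s1 out → z = 471/16
pivot: d in, s5 out → z = 283/9
pivot: b in, c out → z = 643/19
No improving column remains; optimal.

3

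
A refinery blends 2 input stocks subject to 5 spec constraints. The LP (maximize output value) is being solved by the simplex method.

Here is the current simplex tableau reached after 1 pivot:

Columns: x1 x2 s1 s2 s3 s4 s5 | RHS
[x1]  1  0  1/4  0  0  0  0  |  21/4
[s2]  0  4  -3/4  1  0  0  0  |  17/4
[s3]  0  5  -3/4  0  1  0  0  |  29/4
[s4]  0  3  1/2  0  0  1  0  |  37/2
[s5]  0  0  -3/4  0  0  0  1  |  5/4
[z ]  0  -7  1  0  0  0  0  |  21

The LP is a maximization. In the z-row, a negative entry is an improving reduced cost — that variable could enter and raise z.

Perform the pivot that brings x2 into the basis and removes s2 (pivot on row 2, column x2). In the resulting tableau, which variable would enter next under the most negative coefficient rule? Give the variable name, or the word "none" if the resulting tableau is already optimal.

s1

Pivot element 4. New z-row = old z-row − (-7)·(row 2/4).
Updated z-row coefficients: x1: 0, x2: 0, s1: -5/16, s2: 7/4, s3: 0, s4: 0, s5: 0.
The most negative is -5/16 in column s1, so s1 would enter next.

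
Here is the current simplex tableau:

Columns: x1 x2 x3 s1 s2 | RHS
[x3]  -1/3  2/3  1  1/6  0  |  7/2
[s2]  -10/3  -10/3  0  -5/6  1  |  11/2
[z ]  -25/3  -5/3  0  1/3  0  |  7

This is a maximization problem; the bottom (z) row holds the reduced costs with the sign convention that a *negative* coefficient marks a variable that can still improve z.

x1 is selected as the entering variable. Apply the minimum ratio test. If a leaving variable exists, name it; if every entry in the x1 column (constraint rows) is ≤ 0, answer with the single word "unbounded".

unbounded

x1-column entries: row 1: -1/3, row 2: -10/3. All ≤ 0, so x1 can increase without bound; the LP is unbounded in this direction.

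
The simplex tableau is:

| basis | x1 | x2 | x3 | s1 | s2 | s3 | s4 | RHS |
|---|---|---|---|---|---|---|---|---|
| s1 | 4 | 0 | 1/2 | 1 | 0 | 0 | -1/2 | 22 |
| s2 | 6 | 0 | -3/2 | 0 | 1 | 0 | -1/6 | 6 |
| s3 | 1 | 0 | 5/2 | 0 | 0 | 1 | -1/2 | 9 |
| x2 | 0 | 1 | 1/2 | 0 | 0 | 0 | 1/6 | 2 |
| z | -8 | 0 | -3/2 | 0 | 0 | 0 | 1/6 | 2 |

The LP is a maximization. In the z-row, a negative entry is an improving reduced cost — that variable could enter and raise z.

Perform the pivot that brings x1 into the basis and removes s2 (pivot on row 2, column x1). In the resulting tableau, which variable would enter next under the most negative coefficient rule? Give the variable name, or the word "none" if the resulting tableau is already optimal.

Pivot element 6. New z-row = old z-row − (-8)·(row 2/6).
Updated z-row coefficients: x1: 0, x2: 0, x3: -7/2, s1: 0, s2: 4/3, s3: 0, s4: -1/18.
The most negative is -7/2 in column x3, so x3 would enter next.

x3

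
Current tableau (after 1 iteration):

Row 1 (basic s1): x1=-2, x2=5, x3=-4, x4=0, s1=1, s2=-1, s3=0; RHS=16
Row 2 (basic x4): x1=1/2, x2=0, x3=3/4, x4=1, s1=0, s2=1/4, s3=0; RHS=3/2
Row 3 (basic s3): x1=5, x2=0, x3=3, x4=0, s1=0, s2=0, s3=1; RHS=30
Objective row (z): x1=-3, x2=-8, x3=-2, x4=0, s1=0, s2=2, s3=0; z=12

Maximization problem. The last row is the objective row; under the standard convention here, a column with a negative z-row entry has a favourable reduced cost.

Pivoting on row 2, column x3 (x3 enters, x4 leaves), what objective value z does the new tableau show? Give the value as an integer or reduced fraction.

16

Minimum ratio for x3: (3/2)/(3/4) = 2.
z changes by −(z-row coeff of x3)·ratio = −(-2)·2 = 4.
New z = 12 + 4 = 16.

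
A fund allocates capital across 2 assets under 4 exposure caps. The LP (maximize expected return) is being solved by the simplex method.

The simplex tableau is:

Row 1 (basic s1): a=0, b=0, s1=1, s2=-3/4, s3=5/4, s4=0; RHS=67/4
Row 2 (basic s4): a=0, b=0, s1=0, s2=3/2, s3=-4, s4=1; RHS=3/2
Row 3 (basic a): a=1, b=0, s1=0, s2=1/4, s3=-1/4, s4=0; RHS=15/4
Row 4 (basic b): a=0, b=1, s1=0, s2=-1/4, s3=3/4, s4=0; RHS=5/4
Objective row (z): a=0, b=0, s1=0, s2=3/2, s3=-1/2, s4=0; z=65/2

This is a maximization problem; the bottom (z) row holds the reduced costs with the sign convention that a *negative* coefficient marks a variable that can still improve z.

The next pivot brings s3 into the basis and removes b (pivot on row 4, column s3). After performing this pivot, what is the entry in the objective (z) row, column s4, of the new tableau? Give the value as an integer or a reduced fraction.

0

Pivot element is row 4, column s3: 3/4.
Normalize row 4: new (row 4, s4) = 0/(3/4) = 0.
z-row ← z-row − (-1/2)·(new row 4): 0 − (-1/2)·0 = 0.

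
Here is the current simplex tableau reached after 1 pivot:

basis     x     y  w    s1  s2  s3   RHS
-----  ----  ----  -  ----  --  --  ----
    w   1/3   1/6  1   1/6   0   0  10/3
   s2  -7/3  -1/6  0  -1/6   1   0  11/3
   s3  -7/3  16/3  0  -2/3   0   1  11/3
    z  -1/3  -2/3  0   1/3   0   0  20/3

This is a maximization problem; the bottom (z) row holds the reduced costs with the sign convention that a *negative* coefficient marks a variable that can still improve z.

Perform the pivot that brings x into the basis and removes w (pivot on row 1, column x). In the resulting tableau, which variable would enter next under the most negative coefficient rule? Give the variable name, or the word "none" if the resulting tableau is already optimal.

Pivot element 1/3. New z-row = old z-row − (-1/3)·(row 1/(1/3)).
Updated z-row coefficients: x: 0, y: -1/2, w: 1, s1: 1/2, s2: 0, s3: 0.
The most negative is -1/2 in column y, so y would enter next.

y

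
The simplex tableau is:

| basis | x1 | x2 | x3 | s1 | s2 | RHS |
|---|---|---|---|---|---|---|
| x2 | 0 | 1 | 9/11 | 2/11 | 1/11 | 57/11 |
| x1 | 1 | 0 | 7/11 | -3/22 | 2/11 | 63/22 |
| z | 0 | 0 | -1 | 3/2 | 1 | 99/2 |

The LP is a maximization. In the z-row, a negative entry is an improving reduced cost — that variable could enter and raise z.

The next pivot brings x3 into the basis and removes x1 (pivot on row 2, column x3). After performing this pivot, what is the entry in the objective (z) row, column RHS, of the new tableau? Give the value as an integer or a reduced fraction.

Pivot element is row 2, column x3: 7/11.
Normalize row 2: new (row 2, RHS) = (63/22)/(7/11) = 9/2.
z-row ← z-row − (-1)·(new row 2): 99/2 − (-1)·(9/2) = 54.

54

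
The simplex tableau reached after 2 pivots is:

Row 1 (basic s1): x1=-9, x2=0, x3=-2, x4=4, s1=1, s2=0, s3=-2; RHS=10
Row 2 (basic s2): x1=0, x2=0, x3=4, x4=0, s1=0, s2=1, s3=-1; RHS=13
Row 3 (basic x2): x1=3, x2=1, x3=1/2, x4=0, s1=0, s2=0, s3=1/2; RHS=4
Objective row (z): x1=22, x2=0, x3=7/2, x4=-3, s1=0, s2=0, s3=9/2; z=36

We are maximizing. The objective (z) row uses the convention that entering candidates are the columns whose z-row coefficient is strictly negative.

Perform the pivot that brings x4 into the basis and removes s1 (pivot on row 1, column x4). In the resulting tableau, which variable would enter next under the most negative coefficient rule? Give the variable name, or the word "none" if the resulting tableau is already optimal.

none

Pivot element 4. New z-row = old z-row − (-3)·(row 1/4).
Updated z-row coefficients: x1: 61/4, x2: 0, x3: 2, x4: 0, s1: 3/4, s2: 0, s3: 3.
No coefficient is strictly negative; the tableau after this pivot is optimal.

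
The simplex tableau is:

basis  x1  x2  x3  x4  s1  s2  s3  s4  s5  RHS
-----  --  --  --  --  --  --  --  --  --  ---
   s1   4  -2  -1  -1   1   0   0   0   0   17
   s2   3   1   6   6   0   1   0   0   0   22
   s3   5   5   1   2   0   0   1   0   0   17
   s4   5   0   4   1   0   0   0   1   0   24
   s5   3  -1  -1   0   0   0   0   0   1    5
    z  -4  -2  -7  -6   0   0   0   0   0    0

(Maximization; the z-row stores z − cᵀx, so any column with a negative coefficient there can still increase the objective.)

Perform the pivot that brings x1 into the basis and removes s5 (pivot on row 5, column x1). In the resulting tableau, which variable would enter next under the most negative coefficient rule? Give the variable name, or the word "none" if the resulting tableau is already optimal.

x3

Pivot element 3. New z-row = old z-row − (-4)·(row 5/3).
Updated z-row coefficients: x1: 0, x2: -10/3, x3: -25/3, x4: -6, s1: 0, s2: 0, s3: 0, s4: 0, s5: 4/3.
The most negative is -25/3 in column x3, so x3 would enter next.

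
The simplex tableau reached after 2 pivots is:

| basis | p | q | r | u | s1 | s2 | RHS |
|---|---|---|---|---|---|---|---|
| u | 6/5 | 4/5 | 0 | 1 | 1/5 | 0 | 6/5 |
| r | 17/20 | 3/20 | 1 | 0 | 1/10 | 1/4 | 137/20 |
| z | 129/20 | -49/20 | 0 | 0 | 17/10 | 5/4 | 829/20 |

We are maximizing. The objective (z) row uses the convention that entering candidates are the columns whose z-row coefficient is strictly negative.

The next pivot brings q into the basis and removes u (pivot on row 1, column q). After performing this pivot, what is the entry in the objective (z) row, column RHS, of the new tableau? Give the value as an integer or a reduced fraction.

361/8

Pivot element is row 1, column q: 4/5.
Normalize row 1: new (row 1, RHS) = (6/5)/(4/5) = 3/2.
z-row ← z-row − (-49/20)·(new row 1): 829/20 − (-49/20)·(3/2) = 361/8.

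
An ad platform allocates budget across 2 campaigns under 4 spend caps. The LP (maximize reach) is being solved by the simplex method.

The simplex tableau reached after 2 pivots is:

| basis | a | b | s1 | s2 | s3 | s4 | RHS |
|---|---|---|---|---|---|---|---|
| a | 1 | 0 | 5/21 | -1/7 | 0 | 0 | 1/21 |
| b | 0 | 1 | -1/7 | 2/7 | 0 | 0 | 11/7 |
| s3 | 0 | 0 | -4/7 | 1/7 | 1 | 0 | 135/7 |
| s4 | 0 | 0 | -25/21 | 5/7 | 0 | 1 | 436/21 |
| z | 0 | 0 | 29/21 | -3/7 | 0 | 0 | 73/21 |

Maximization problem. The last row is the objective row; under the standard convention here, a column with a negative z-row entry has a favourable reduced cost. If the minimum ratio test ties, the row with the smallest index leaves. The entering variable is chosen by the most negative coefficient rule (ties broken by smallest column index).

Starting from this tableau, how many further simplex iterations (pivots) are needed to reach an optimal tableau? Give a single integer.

pivot: s2 in, b out → z = 35/6
No improving column remains; optimal.

1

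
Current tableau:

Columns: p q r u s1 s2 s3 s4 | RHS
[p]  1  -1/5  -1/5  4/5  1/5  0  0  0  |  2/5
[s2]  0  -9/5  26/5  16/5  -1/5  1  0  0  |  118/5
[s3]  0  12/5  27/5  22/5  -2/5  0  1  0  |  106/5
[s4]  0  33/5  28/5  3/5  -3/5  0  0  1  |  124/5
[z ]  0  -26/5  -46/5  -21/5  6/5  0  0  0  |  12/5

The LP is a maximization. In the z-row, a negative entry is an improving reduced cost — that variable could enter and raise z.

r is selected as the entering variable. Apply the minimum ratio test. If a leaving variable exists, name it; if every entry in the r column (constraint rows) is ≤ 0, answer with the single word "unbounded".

s3

Ratios: row 1 (p): entry -1/5 ≤ 0, skip; row 2 (s2): (118/5)/(26/5) = 59/13; row 3 (s3): (106/5)/(27/5) = 106/27; row 4 (s4): (124/5)/(28/5) = 31/7.
Minimum ratio is in the s3 row, so s3 leaves.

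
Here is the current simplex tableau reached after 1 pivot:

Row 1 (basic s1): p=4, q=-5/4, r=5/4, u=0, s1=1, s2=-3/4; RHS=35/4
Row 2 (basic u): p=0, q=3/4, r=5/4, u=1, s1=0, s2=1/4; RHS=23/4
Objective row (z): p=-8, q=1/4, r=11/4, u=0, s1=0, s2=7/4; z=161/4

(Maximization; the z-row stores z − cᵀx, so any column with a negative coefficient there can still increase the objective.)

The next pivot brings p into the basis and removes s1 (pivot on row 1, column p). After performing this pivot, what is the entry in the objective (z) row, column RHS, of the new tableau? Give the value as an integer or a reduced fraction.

Pivot element is row 1, column p: 4.
Normalize row 1: new (row 1, RHS) = (35/4)/4 = 35/16.
z-row ← z-row − (-8)·(new row 1): 161/4 − (-8)·(35/16) = 231/4.

231/4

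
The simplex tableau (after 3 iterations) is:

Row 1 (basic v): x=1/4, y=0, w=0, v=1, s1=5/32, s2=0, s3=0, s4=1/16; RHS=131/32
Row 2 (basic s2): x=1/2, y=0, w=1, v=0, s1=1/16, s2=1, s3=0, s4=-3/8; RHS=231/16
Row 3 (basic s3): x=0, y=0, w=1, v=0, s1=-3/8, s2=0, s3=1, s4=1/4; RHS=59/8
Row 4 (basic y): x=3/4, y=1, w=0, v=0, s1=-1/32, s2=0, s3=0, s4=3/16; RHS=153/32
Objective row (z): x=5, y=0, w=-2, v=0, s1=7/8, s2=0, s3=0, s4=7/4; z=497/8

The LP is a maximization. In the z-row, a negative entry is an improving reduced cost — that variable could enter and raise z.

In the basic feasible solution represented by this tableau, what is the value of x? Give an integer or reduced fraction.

0

x is nonbasic (not in the basis column), so its value in the current BFS is 0.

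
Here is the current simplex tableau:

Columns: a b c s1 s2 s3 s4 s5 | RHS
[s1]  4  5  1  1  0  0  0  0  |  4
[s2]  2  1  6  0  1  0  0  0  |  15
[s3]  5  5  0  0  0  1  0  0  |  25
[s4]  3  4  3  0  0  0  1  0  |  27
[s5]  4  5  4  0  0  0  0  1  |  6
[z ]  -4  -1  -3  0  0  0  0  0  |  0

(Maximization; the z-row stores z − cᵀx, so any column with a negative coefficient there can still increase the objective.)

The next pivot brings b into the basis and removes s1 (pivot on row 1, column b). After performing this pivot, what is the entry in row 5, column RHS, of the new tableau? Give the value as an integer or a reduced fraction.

Pivot element is row 1, column b: 5.
Normalize row 1: new (row 1, RHS) = 4/5 = 4/5.
row 5 ← row 5 − 5·(new row 1): 6 − 5·(4/5) = 2.

2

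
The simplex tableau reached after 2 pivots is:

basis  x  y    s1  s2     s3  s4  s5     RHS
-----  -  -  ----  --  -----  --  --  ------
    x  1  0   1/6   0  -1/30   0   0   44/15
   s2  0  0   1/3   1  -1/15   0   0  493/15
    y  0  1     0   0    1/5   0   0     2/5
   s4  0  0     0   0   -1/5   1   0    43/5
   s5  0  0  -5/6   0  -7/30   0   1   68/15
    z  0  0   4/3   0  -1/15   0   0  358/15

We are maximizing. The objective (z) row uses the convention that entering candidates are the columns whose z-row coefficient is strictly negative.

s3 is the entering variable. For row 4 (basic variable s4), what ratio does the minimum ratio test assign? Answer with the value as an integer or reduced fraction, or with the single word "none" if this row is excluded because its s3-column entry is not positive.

none

The s3 entry in row 4 is -1/5 ≤ 0, so this row gives no ratio.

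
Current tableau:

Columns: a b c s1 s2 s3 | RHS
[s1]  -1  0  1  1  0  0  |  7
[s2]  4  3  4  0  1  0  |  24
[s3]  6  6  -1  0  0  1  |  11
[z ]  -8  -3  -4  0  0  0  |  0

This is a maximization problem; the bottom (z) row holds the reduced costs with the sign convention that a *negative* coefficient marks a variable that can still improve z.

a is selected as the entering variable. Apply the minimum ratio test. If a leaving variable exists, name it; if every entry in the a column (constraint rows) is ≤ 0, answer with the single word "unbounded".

s3

Ratios: row 1 (s1): entry -1 ≤ 0, skip; row 2 (s2): 24/4 = 6; row 3 (s3): 11/6 = 11/6.
Minimum ratio is in the s3 row, so s3 leaves.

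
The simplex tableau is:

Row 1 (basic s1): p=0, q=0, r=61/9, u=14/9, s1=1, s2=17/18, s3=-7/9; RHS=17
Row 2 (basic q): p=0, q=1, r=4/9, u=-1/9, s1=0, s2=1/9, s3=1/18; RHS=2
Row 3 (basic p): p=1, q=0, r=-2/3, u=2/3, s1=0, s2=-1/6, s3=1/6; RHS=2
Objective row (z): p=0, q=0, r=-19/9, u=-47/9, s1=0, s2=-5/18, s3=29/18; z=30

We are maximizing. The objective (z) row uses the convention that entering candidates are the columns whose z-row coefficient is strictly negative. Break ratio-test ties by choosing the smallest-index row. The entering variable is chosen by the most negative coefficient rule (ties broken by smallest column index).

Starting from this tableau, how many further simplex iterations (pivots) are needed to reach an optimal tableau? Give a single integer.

pivot: u in, p out → z = 137/3
pivot: r in, s1 out → z = 1413/25
pivot: s2 in, r out → z = 965/16
No improving column remains; optimal.

3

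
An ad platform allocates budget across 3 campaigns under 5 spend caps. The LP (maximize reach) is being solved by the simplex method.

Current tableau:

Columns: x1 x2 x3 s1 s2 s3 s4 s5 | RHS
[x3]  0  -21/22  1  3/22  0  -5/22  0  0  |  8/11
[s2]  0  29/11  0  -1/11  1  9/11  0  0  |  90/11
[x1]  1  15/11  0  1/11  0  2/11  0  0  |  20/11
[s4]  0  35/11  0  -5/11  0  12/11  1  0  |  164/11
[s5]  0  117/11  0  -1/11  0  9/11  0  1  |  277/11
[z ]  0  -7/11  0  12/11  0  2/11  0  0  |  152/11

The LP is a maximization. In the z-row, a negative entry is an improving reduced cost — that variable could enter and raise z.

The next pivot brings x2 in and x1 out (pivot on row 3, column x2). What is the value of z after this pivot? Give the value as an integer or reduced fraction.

Minimum ratio for x2: (20/11)/(15/11) = 4/3.
z changes by −(z-row coeff of x2)·ratio = −(-7/11)·(4/3) = 28/33.
New z = 152/11 + (28/33) = 44/3.

44/3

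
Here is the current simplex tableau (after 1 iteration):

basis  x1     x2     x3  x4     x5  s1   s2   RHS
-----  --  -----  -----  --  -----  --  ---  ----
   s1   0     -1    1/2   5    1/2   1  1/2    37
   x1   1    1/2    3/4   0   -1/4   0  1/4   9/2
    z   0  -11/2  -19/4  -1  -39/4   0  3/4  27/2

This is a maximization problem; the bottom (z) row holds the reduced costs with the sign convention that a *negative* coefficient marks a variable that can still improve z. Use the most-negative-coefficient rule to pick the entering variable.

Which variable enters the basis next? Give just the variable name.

Objective-row coefficients: x1: 0, x2: -11/2, x3: -19/4, x4: -1, x5: -39/4, s1: 0, s2: 3/4.
The most negative is -39/4 in column x5, so x5 enters.

x5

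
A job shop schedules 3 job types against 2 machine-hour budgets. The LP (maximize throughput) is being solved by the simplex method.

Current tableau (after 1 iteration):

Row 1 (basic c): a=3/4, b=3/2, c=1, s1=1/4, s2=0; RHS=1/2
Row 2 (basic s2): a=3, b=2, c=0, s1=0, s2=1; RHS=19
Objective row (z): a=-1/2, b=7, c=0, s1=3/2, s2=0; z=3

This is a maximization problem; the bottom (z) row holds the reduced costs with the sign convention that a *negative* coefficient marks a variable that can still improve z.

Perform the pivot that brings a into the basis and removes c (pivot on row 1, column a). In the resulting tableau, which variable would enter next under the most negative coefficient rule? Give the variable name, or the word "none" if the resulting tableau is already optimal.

none

Pivot element 3/4. New z-row = old z-row − (-1/2)·(row 1/(3/4)).
Updated z-row coefficients: a: 0, b: 8, c: 2/3, s1: 5/3, s2: 0.
No coefficient is strictly negative; the tableau after this pivot is optimal.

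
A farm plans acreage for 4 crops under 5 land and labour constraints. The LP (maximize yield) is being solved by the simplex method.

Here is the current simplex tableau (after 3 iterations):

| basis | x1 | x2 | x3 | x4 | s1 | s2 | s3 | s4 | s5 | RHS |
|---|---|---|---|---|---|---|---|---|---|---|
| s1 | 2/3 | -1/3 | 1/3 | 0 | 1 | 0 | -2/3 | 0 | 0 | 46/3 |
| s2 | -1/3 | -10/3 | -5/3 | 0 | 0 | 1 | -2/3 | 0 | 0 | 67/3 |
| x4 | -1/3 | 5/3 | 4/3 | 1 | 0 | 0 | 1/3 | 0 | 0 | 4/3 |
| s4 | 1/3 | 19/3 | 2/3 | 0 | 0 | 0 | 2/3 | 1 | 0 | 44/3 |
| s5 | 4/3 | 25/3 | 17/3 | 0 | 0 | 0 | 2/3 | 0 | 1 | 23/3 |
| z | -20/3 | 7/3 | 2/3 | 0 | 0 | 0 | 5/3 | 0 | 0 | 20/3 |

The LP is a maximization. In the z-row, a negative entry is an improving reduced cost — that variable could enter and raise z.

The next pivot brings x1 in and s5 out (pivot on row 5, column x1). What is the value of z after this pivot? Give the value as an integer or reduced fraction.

45

Minimum ratio for x1: (23/3)/(4/3) = 23/4.
z changes by −(z-row coeff of x1)·ratio = −(-20/3)·(23/4) = 115/3.
New z = 20/3 + (115/3) = 45.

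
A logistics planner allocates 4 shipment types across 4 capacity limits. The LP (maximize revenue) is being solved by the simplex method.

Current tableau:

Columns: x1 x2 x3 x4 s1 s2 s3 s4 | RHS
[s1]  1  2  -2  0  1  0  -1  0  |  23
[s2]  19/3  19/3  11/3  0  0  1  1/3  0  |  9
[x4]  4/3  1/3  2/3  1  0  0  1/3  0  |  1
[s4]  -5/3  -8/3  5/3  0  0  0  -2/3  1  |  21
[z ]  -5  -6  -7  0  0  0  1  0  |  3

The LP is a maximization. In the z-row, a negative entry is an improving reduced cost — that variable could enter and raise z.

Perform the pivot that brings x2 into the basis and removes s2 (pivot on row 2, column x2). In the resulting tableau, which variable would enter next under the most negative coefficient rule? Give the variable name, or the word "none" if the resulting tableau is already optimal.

x3

Pivot element 19/3. New z-row = old z-row − (-6)·(row 2/(19/3)).
Updated z-row coefficients: x1: 1, x2: 0, x3: -67/19, x4: 0, s1: 0, s2: 18/19, s3: 25/19, s4: 0.
The most negative is -67/19 in column x3, so x3 would enter next.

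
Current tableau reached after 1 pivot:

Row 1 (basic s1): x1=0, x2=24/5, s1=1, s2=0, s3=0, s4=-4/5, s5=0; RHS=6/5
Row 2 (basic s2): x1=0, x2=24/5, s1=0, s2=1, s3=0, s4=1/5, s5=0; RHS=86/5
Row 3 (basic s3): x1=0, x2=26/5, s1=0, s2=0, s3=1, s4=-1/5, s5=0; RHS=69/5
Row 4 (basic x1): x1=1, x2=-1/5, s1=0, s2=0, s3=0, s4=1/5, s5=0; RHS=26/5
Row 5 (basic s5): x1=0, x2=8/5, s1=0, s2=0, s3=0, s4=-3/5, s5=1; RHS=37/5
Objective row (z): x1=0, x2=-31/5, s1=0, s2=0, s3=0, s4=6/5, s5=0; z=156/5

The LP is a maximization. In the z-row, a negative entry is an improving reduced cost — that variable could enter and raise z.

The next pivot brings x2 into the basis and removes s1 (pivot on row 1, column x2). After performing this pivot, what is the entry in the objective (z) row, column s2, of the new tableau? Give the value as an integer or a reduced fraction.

0

Pivot element is row 1, column x2: 24/5.
Normalize row 1: new (row 1, s2) = 0/(24/5) = 0.
z-row ← z-row − (-31/5)·(new row 1): 0 − (-31/5)·0 = 0.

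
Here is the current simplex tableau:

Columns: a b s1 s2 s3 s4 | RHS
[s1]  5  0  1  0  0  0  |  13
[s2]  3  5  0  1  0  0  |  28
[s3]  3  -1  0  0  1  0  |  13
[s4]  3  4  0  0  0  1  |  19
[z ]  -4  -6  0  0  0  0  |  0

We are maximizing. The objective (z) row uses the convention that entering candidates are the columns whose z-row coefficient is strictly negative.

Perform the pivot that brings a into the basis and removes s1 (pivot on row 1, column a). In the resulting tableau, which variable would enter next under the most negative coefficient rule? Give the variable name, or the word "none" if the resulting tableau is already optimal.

Pivot element 5. New z-row = old z-row − (-4)·(row 1/5).
Updated z-row coefficients: a: 0, b: -6, s1: 4/5, s2: 0, s3: 0, s4: 0.
The most negative is -6 in column b, so b would enter next.

b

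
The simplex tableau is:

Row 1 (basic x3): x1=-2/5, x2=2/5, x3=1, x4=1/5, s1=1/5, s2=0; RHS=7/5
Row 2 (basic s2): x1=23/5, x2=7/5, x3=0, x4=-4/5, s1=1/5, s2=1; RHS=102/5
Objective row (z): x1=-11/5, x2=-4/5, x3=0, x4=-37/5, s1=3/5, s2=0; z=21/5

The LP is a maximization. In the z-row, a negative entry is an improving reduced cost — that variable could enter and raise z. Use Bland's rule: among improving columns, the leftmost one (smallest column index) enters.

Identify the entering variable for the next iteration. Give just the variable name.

Objective-row coefficients: x1: -11/5, x2: -4/5, x3: 0, x4: -37/5, s1: 3/5, s2: 0.
Improving columns: x1, x2, x4. Bland's rule picks the smallest column index → x1.

x1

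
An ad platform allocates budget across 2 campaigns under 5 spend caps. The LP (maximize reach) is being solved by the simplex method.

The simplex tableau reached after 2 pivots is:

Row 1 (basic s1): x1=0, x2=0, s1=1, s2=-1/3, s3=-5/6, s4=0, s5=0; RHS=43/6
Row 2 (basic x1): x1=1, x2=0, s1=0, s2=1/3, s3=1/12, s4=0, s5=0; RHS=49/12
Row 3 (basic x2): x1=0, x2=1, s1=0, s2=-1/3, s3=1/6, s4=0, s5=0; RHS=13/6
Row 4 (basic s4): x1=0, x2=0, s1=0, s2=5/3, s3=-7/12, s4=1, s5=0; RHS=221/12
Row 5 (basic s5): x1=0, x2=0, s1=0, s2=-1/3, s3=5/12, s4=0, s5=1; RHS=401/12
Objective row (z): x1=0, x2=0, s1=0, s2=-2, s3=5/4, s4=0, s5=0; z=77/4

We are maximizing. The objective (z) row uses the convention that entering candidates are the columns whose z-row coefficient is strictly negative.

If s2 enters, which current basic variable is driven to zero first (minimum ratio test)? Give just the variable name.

Ratios: row 1 (s1): entry -1/3 ≤ 0, skip; row 2 (x1): (49/12)/(1/3) = 49/4; row 3 (x2): entry -1/3 ≤ 0, skip; row 4 (s4): (221/12)/(5/3) = 221/20; row 5 (s5): entry -1/3 ≤ 0, skip.
Minimum ratio 221/20 is in the s4 row, so s4 leaves.

s4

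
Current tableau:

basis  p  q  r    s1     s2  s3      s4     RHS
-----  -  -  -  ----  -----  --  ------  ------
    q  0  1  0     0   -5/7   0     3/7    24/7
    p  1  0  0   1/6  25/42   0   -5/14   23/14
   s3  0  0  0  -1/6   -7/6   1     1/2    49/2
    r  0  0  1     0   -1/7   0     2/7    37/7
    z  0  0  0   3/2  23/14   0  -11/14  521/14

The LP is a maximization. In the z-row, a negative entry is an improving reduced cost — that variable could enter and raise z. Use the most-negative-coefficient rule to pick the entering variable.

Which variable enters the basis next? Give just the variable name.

s4

Objective-row coefficients: p: 0, q: 0, r: 0, s1: 3/2, s2: 23/14, s3: 0, s4: -11/14.
The most negative is -11/14 in column s4, so s4 enters.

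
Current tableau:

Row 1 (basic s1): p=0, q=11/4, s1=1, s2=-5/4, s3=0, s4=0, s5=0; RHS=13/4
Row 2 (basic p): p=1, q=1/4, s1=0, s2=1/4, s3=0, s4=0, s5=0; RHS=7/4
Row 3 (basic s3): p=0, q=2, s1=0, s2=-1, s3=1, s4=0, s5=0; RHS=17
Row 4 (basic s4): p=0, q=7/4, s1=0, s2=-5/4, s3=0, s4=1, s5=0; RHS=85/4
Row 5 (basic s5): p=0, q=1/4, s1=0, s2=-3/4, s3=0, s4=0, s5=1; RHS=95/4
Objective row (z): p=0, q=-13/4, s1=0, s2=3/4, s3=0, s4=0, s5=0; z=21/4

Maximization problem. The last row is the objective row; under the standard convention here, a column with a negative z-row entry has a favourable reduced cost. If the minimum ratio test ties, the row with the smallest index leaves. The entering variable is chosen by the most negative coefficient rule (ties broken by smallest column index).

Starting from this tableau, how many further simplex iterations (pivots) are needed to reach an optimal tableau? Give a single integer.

pivot: q in, s1 out → z = 100/11
pivot: s2 in, p out → z = 12
No improving column remains; optimal.

2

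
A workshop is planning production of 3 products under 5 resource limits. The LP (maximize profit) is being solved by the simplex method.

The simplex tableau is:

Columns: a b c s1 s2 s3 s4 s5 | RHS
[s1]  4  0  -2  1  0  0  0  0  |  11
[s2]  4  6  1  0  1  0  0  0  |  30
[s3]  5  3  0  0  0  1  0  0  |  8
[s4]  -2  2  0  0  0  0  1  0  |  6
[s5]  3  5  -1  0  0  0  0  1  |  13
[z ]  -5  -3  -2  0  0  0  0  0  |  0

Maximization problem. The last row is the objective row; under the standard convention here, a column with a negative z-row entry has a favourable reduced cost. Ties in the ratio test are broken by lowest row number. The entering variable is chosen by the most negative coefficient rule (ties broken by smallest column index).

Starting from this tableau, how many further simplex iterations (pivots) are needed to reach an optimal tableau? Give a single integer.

3

pivot: a in, s3 out → z = 8
pivot: c in, s2 out → z = 276/5
pivot: s3 in, a out → z = 60
No improving column remains; optimal.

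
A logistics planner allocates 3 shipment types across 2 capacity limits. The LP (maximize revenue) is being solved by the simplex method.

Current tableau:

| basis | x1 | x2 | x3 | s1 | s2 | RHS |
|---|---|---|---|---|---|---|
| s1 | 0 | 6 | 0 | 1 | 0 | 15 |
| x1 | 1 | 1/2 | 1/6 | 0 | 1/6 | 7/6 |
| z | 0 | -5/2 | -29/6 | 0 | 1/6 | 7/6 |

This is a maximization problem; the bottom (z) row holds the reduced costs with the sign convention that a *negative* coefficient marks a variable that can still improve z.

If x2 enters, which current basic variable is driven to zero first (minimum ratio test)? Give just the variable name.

x1

Ratios: row 1 (s1): 15/6 = 5/2; row 2 (x1): (7/6)/(1/2) = 7/3.
Minimum ratio 7/3 is in the x1 row, so x1 leaves.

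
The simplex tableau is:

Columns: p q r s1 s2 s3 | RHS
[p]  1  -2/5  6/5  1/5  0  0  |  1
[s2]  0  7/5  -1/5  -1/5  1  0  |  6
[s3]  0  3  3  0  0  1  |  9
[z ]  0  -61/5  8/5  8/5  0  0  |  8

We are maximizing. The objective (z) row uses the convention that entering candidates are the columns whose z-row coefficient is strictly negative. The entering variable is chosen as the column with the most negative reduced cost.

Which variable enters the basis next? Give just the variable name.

Objective-row coefficients: p: 0, q: -61/5, r: 8/5, s1: 8/5, s2: 0, s3: 0.
The most negative is -61/5 in column q, so q enters.

q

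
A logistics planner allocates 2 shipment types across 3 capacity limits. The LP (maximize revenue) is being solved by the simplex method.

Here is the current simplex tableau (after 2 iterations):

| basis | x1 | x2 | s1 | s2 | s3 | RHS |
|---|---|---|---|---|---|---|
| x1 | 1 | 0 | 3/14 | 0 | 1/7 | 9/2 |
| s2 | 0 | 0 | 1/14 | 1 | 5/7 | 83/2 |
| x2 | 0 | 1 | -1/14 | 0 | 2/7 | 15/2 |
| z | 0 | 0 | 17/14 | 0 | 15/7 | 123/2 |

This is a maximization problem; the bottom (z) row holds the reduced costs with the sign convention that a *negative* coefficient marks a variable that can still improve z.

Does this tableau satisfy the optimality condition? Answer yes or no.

No objective-row coefficient is strictly negative, so no entering variable exists; the tableau is optimal.

yes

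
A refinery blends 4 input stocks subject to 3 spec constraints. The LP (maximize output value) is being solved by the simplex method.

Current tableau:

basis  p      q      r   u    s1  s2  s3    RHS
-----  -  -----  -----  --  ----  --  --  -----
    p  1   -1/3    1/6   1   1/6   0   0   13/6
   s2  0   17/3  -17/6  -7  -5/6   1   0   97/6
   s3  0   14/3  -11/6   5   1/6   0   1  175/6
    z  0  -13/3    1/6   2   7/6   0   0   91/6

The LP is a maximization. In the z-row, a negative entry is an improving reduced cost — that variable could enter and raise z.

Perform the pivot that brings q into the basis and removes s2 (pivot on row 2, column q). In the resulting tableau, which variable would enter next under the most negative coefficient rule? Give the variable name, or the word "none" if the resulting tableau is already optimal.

u

Pivot element 17/3. New z-row = old z-row − (-13/3)·(row 2/(17/3)).
Updated z-row coefficients: p: 0, q: 0, r: -2, u: -57/17, s1: 9/17, s2: 13/17, s3: 0.
The most negative is -57/17 in column u, so u would enter next.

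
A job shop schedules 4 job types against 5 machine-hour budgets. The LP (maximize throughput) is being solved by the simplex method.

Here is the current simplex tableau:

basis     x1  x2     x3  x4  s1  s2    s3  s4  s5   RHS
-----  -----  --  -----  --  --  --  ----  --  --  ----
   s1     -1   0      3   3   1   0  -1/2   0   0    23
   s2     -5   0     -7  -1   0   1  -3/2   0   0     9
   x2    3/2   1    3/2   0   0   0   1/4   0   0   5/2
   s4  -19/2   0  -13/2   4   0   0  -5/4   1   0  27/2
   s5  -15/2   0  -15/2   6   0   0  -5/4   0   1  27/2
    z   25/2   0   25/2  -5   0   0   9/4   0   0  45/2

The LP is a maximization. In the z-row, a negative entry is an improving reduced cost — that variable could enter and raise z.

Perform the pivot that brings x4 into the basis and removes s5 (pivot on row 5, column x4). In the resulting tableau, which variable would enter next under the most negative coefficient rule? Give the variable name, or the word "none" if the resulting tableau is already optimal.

Pivot element 6. New z-row = old z-row − (-5)·(row 5/6).
Updated z-row coefficients: x1: 25/4, x2: 0, x3: 25/4, x4: 0, s1: 0, s2: 0, s3: 29/24, s4: 0, s5: 5/6.
No coefficient is strictly negative; the tableau after this pivot is optimal.

none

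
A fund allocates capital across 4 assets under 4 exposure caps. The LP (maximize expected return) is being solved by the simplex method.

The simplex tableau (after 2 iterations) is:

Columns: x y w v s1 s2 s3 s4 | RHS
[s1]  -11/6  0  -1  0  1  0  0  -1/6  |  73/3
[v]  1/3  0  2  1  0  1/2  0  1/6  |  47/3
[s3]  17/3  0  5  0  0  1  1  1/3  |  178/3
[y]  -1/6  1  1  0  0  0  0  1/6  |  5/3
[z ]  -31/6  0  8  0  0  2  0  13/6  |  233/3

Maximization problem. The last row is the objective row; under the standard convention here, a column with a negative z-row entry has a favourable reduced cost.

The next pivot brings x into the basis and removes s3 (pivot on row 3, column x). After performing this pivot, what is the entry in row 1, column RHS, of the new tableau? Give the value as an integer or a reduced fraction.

Pivot element is row 3, column x: 17/3.
Normalize row 3: new (row 3, RHS) = (178/3)/(17/3) = 178/17.
row 1 ← row 1 − (-11/6)·(new row 3): 73/3 − (-11/6)·(178/17) = 740/17.

740/17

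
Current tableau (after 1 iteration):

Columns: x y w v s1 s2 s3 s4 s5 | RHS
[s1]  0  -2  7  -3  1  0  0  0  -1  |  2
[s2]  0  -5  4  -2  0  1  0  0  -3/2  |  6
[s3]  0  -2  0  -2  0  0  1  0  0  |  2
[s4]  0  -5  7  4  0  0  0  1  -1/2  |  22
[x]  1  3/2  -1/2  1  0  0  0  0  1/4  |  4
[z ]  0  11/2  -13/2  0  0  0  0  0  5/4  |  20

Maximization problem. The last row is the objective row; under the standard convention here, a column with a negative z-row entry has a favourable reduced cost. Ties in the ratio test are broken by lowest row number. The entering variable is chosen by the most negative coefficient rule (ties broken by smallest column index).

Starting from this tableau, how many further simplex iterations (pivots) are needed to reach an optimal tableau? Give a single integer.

2

pivot: w in, s1 out → z = 153/7
pivot: v in, s4 out → z = 1461/49
No improving column remains; optimal.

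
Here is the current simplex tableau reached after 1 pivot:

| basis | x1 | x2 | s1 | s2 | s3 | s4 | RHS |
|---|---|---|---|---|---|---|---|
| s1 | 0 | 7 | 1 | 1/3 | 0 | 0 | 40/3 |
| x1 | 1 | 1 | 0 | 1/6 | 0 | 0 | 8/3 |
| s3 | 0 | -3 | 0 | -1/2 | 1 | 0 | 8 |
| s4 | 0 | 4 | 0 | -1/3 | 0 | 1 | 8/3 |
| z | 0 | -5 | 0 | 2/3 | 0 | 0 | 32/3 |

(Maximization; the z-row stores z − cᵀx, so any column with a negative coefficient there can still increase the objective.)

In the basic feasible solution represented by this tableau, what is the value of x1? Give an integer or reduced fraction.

x1 is basic (row 2); its value is the RHS of that row: 8/3.

8/3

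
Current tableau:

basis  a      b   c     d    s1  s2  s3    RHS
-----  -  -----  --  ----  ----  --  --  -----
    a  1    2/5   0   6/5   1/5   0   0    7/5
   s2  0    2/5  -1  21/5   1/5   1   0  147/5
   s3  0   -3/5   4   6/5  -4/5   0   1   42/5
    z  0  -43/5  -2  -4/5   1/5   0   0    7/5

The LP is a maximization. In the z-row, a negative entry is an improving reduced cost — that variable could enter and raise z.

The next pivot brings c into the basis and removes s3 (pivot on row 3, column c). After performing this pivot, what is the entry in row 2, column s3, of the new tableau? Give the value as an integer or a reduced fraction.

1/4

Pivot element is row 3, column c: 4.
Normalize row 3: new (row 3, s3) = 1/4 = 1/4.
row 2 ← row 2 − (-1)·(new row 3): 0 − (-1)·(1/4) = 1/4.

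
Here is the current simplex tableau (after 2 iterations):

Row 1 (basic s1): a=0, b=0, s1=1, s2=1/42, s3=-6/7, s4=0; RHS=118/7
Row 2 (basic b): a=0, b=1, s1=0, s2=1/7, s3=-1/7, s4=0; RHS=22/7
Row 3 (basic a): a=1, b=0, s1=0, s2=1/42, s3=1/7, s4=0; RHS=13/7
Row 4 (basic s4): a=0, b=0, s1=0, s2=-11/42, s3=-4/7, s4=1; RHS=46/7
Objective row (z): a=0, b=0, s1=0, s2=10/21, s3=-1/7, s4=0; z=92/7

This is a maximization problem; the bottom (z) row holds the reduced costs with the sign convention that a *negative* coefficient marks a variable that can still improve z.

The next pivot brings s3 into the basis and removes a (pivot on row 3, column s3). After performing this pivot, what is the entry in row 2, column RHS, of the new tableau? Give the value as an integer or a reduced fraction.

Pivot element is row 3, column s3: 1/7.
Normalize row 3: new (row 3, RHS) = (13/7)/(1/7) = 13.
row 2 ← row 2 − (-1/7)·(new row 3): 22/7 − (-1/7)·13 = 5.

5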